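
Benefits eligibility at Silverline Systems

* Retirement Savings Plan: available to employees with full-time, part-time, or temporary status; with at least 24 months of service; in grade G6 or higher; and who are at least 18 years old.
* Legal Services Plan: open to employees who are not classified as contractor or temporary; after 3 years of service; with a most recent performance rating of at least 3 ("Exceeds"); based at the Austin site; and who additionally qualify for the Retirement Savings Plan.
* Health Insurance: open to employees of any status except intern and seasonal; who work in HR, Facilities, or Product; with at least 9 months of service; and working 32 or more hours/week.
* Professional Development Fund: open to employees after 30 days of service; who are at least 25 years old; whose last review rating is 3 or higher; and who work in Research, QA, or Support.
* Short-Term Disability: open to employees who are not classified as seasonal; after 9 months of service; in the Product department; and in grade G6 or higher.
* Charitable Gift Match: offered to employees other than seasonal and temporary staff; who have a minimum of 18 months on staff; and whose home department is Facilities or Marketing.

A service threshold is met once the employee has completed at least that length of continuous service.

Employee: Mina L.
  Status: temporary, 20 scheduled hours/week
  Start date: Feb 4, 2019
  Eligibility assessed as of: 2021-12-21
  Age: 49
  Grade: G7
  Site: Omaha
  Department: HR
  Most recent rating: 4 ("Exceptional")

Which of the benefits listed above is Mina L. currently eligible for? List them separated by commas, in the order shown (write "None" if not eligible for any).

Retirement Savings Plan

Service from Feb 4, 2019 to 2021-12-21: 1051 days.
Retirement Savings Plan — status temporary ✓; service 1051 days ≥ 24 months (≈720 days) ✓; grade G7 ≥ G6 ✓; age 49 ≥ 18 ✓ → eligible.
Legal Services Plan — status temporary ✗ (excluded) → not eligible.
Health Insurance — status temporary ✓ (not excluded); dept HR ✓; service 1051 days ≥ 9 months (≈270 days) ✓; 20 hrs/wk < 32 ✗ → not eligible.
Professional Development Fund — service 1051 days ≥ 30 days ✓; age 49 ≥ 25 ✓; rating 4 ≥ 3 ✓; dept HR ✗ → not eligible.
Short-Term Disability — status temporary ✓ (not excluded); service 1051 days ≥ 9 months (≈270 days) ✓; dept HR ✗ → not eligible.
Charitable Gift Match — status temporary ✗ (excluded) → not eligible.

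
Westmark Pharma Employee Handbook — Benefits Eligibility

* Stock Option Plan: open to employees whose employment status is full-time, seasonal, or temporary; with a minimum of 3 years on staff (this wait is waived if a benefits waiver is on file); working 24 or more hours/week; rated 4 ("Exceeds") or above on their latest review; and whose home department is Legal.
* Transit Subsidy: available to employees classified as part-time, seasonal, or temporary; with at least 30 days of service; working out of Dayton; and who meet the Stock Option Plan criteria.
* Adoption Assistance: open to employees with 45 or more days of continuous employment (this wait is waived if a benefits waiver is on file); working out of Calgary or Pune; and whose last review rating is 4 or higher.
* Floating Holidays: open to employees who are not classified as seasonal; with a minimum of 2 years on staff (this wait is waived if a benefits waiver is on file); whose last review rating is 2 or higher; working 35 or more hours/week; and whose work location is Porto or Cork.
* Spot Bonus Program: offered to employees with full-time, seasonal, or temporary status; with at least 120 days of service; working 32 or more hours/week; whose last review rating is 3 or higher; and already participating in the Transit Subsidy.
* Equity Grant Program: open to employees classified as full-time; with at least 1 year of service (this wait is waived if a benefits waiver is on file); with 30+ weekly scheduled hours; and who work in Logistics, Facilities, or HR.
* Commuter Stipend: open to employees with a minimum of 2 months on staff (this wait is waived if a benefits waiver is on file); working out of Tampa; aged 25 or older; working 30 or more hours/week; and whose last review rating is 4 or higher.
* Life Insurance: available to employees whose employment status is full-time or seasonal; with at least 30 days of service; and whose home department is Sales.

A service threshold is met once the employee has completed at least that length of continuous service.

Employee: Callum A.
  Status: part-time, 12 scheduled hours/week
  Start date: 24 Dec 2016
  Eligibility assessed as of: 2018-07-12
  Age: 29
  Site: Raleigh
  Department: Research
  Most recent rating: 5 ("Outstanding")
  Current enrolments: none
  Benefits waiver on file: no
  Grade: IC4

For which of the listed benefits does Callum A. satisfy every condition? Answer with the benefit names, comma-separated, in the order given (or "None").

Service from 24 Dec 2016 to 2018-07-12: 565 days.
Stock Option Plan — status part-time ✗ (requires full-time, seasonal, or temporary) → not eligible.
Transit Subsidy — status part-time ✓; service 565 days ≥ 30 days ✓; site Raleigh ✗ (not Dayton) → not eligible.
Adoption Assistance — no waiver, service 565 days ≥ 45 days ✓; site Raleigh ✗ (not Calgary or Pune) → not eligible.
Floating Holidays — status part-time ✓ (not excluded); no waiver, service 565 days < 2 years (≈730 days) ✗ → not eligible.
Spot Bonus Program — status part-time ✗ (requires full-time, seasonal, or temporary) → not eligible.
Equity Grant Program — status part-time ✗ (requires full-time) → not eligible.
Commuter Stipend — no waiver, service 565 days ≥ 2 months (≈60 days) ✓; site Raleigh ✗ (not Tampa) → not eligible.
Life Insurance — status part-time ✗ (requires full-time or seasonal) → not eligible.

None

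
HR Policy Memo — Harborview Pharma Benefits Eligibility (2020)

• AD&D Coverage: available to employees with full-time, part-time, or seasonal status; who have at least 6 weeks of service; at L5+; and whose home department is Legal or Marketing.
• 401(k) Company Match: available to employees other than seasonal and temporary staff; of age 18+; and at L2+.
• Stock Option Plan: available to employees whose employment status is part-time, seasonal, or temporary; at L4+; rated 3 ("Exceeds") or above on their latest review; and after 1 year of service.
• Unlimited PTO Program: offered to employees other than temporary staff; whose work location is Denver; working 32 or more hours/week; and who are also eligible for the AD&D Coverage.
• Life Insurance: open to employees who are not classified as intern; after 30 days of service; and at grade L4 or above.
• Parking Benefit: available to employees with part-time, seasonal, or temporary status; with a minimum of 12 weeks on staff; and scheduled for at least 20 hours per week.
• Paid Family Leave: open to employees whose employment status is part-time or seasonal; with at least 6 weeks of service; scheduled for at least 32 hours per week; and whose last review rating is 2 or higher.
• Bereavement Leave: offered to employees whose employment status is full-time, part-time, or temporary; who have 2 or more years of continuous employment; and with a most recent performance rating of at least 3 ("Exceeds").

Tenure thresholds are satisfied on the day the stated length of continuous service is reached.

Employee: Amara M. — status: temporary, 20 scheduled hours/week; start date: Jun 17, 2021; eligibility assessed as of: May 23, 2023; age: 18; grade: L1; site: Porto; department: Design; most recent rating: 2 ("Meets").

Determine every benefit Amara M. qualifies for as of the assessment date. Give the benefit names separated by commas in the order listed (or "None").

Service from Jun 17, 2021 to May 23, 2023: 705 days.
AD&D Coverage — status temporary ✗ (requires full-time, part-time, or seasonal) → not eligible.
401(k) Company Match — status temporary ✗ (excluded) → not eligible.
Stock Option Plan — status temporary ✓; grade L1 < L4 ✗ → not eligible.
Unlimited PTO Program — status temporary ✗ (excluded) → not eligible.
Life Insurance — status temporary ✓ (not excluded); service 705 days ≥ 30 days ✓; grade L1 < L4 ✗ → not eligible.
Parking Benefit — status temporary ✓; service 705 days ≥ 12 weeks (≈84 days) ✓; 20 hrs/wk ≥ 20 ✓ → eligible.
Paid Family Leave — status temporary ✗ (requires part-time or seasonal) → not eligible.
Bereavement Leave — status temporary ✓; service 705 days < 2 years (≈730 days) ✗ → not eligible.

Parking Benefit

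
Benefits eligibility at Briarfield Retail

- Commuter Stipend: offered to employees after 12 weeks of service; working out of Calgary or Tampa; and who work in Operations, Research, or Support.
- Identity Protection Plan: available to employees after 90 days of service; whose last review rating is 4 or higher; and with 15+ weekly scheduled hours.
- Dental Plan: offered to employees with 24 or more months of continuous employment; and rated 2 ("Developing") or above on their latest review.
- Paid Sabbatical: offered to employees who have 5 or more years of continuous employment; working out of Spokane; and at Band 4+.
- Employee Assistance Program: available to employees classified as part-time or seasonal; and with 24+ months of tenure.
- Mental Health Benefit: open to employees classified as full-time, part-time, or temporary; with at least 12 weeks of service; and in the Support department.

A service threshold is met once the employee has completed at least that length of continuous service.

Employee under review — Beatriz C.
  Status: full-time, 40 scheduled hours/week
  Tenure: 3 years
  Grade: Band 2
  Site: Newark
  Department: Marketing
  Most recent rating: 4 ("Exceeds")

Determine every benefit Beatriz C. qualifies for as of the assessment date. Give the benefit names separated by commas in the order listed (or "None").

Identity Protection Plan, Dental Plan

Commuter Stipend — service 3 years ≥ 12 weeks (≈84 days) ✓; site Newark ✗ (not Calgary or Tampa) → not eligible.
Identity Protection Plan — service 3 years ≥ 90 days ✓; rating 4 ≥ 4 ✓; 40 hrs/wk ≥ 15 ✓ → eligible.
Dental Plan — service 3 years ≥ 24 months (≈720 days) ✓; rating 4 ≥ 2 ✓ → eligible.
Paid Sabbatical — service 3 years < 5 years ✗ → not eligible.
Employee Assistance Program — status full-time ✗ (requires part-time or seasonal) → not eligible.
Mental Health Benefit — status full-time ✓; service 3 years ≥ 12 weeks (≈84 days) ✓; dept Marketing ✗ → not eligible.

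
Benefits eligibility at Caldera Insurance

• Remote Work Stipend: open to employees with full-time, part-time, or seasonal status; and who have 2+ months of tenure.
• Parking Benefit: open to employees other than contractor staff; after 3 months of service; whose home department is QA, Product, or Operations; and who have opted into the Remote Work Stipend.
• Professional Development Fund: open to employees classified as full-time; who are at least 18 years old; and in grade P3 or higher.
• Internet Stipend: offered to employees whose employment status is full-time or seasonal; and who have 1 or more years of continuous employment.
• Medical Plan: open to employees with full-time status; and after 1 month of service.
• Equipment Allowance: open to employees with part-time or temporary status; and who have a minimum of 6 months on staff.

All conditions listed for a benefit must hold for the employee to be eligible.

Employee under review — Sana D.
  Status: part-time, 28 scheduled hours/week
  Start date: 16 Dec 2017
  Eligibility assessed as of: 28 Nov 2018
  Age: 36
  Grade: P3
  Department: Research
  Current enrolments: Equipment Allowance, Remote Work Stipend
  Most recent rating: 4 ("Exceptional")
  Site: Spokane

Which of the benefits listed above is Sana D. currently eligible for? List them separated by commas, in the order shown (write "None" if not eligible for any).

Remote Work Stipend, Equipment Allowance

Service from 16 Dec 2017 to 28 Nov 2018: 347 days.
Remote Work Stipend — status part-time ✓; service 347 days ≥ 2 months (≈60 days) ✓ → eligible.
Parking Benefit — status part-time ✓ (not excluded); service 347 days ≥ 3 months (≈90 days) ✓; dept Research ✗ → not eligible.
Professional Development Fund — status part-time ✗ (requires full-time) → not eligible.
Internet Stipend — status part-time ✗ (requires full-time or seasonal) → not eligible.
Medical Plan — status part-time ✗ (requires full-time) → not eligible.
Equipment Allowance — status part-time ✓; service 347 days ≥ 6 months (≈180 days) ✓ → eligible.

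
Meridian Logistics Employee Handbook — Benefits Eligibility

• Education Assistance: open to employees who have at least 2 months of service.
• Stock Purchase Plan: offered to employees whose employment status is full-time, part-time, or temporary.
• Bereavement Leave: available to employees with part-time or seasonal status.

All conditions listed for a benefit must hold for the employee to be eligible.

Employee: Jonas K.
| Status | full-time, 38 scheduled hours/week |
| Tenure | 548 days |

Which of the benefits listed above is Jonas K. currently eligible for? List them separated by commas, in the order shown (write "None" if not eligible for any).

Education Assistance — service 548 days ≥ 2 months (≈60 days) ✓ → eligible.
Stock Purchase Plan — status full-time ✓ → eligible.
Bereavement Leave — status full-time ✗ (requires part-time or seasonal) → not eligible.

Education Assistance, Stock Purchase Plan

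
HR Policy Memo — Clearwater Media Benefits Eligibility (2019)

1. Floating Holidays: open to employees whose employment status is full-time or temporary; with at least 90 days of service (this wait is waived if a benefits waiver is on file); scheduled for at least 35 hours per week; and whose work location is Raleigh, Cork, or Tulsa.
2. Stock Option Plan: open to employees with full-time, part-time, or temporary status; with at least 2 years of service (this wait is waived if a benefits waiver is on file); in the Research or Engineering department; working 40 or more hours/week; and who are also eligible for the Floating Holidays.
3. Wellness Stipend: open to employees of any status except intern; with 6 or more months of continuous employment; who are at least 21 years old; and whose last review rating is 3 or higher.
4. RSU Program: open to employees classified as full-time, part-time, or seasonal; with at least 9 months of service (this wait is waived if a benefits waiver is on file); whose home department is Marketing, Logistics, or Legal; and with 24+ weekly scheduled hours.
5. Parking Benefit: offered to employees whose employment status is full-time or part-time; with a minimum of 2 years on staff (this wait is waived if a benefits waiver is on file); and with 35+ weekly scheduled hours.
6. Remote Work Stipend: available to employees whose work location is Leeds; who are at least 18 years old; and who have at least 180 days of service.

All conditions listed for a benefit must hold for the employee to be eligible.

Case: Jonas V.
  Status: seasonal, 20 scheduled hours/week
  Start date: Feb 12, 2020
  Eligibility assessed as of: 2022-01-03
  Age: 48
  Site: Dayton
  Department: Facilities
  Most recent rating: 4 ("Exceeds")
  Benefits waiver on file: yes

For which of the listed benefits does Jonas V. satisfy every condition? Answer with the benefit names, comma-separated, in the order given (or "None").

Wellness Stipend

Service from Feb 12, 2020 to 2022-01-03: 691 days.
Floating Holidays — status seasonal ✗ (requires full-time or temporary) → not eligible.
Stock Option Plan — status seasonal ✗ (requires full-time, part-time, or temporary) → not eligible.
Wellness Stipend — status seasonal ✓ (not excluded); service 691 days ≥ 6 months (≈180 days) ✓; age 48 ≥ 21 ✓; rating 4 ≥ 3 ✓ → eligible.
RSU Program — status seasonal ✓; benefits waiver on file ✓; dept Facilities ✗ → not eligible.
Parking Benefit — status seasonal ✗ (requires full-time or part-time) → not eligible.
Remote Work Stipend — site Dayton ✗ (not Leeds) → not eligible.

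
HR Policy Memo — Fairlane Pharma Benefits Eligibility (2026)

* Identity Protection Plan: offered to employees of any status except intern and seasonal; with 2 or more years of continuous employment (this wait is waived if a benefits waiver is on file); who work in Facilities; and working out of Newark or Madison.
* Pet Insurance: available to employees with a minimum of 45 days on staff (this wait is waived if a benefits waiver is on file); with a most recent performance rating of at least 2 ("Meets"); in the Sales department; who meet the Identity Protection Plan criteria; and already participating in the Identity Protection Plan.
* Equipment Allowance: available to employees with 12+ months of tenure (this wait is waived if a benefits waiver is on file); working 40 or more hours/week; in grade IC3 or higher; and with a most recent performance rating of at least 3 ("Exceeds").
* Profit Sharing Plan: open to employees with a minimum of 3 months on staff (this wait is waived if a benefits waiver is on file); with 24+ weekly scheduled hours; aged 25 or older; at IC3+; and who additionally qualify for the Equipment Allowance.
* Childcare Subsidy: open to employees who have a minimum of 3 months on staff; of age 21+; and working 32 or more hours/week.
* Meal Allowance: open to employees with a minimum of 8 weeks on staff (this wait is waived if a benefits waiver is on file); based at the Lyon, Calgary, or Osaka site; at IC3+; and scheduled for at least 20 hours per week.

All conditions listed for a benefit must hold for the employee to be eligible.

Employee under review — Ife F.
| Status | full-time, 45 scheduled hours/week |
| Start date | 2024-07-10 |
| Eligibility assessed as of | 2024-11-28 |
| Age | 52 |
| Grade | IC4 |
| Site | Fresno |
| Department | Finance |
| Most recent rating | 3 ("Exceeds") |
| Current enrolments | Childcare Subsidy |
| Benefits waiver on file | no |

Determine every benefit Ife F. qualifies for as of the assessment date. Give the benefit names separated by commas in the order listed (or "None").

Service from 2024-07-10 to 2024-11-28: 141 days.
Identity Protection Plan — status full-time ✓ (not excluded); no waiver, service 141 days < 2 years (≈730 days) ✗ → not eligible.
Pet Insurance — no waiver, service 141 days ≥ 45 days ✓; rating 3 ≥ 2 ✓; dept Finance ✗ → not eligible.
Equipment Allowance — no waiver, service 141 days < 12 months (≈360 days) ✗ → not eligible.
Profit Sharing Plan — no waiver, service 141 days ≥ 3 months (≈90 days) ✓; 45 hrs/wk ≥ 24 ✓; age 52 ≥ 25 ✓; grade IC4 ≥ IC3 ✓; not eligible for Equipment Allowance ✗ → not eligible.
Childcare Subsidy — service 141 days ≥ 3 months (≈90 days) ✓; age 52 ≥ 21 ✓; 45 hrs/wk ≥ 32 ✓ → eligible.
Meal Allowance — no waiver, service 141 days ≥ 8 weeks (≈56 days) ✓; site Fresno ✗ (not Lyon, Calgary, or Osaka) → not eligible.

Childcare Subsidy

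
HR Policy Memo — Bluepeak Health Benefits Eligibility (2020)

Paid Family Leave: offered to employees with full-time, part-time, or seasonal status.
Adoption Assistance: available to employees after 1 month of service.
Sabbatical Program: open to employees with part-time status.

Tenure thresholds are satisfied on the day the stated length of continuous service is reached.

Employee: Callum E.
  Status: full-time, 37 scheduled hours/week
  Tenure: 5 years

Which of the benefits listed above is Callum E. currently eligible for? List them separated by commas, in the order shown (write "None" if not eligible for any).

Paid Family Leave — status full-time ✓ → eligible.
Adoption Assistance — service 5 years ≥ 1 month (≈30 days) ✓ → eligible.
Sabbatical Program — status full-time ✗ (requires part-time) → not eligible.

Paid Family Leave, Adoption Assistance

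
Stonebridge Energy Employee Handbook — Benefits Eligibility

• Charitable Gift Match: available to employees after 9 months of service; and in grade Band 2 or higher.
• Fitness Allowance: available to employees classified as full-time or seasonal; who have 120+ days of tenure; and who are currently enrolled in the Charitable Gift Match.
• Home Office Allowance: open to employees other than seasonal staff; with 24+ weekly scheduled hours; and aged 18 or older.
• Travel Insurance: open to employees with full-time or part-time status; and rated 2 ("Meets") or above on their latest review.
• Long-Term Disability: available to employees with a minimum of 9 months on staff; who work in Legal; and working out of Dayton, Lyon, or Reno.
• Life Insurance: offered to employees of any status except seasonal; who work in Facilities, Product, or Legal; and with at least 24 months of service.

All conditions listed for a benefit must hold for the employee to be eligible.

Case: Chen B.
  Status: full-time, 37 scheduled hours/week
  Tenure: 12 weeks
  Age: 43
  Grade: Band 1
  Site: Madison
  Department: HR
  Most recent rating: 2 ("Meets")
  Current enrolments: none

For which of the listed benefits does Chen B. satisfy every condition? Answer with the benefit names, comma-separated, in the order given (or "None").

Home Office Allowance, Travel Insurance

Charitable Gift Match — service 12 weeks < 9 months (≈270 days) ✗ → not eligible.
Fitness Allowance — status full-time ✓; service 12 weeks < 120 days ✗ → not eligible.
Home Office Allowance — status full-time ✓ (not excluded); 37 hrs/wk ≥ 24 ✓; age 43 ≥ 18 ✓ → eligible.
Travel Insurance — status full-time ✓; rating 2 ≥ 2 ✓ → eligible.
Long-Term Disability — service 12 weeks < 9 months (≈270 days) ✗ → not eligible.
Life Insurance — status full-time ✓ (not excluded); dept HR ✗ → not eligible.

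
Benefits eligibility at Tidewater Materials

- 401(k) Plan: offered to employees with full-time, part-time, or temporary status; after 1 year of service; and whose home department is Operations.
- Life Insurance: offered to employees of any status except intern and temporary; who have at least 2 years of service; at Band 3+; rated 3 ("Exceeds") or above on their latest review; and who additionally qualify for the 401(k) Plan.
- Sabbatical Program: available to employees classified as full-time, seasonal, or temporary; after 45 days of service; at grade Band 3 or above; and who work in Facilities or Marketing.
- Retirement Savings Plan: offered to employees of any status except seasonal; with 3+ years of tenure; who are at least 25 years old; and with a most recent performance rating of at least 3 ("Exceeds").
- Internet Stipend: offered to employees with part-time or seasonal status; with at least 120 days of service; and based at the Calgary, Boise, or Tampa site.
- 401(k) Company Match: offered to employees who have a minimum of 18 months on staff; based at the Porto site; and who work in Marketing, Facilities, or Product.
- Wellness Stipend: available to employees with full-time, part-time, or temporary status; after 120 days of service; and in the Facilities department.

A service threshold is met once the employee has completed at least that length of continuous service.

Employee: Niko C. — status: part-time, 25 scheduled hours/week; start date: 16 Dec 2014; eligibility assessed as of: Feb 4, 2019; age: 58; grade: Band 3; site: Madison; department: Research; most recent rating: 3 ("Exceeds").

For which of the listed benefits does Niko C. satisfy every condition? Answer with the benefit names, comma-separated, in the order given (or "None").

Service from 16 Dec 2014 to Feb 4, 2019: 1511 days.
401(k) Plan — status part-time ✓; service 1511 days ≥ 1 year (≈365 days) ✓; dept Research ✗ → not eligible.
Life Insurance — status part-time ✓ (not excluded); service 1511 days ≥ 2 years (≈730 days) ✓; grade Band 3 ≥ Band 3 ✓; rating 3 ≥ 3 ✓; not eligible for 401(k) Plan ✗ → not eligible.
Sabbatical Program — status part-time ✗ (requires full-time, seasonal, or temporary) → not eligible.
Retirement Savings Plan — status part-time ✓ (not excluded); service 1511 days ≥ 3 years (≈1095 days) ✓; age 58 ≥ 25 ✓; rating 3 ≥ 3 ✓ → eligible.
Internet Stipend — status part-time ✓; service 1511 days ≥ 120 days ✓; site Madison ✗ (not Calgary, Boise, or Tampa) → not eligible.
401(k) Company Match — service 1511 days ≥ 18 months (≈540 days) ✓; site Madison ✗ (not Porto) → not eligible.
Wellness Stipend — status part-time ✓; service 1511 days ≥ 120 days ✓; dept Research ✗ → not eligible.

Retirement Savings Plan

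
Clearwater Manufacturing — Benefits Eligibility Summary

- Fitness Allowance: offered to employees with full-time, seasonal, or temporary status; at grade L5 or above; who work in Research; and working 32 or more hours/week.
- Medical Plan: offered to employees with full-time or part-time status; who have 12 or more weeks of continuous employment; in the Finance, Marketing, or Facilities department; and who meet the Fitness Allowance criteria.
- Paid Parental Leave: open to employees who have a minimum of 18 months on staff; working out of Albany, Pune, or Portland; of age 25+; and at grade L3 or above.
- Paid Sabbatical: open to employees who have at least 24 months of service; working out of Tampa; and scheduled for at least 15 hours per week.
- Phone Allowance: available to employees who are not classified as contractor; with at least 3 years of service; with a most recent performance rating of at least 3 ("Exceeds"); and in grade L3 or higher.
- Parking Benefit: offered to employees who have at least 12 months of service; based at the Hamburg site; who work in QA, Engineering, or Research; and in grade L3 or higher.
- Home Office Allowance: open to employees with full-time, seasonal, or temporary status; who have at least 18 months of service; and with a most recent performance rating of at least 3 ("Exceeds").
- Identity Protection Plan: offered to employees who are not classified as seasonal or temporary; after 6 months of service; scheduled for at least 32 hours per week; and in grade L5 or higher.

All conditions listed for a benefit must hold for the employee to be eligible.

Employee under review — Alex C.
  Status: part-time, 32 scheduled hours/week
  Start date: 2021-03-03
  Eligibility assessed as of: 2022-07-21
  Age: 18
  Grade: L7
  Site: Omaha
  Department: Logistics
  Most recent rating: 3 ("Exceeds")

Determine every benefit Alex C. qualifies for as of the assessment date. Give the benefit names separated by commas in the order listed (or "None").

Identity Protection Plan

Service from 2021-03-03 to 2022-07-21: 505 days.
Fitness Allowance — status part-time ✗ (requires full-time, seasonal, or temporary) → not eligible.
Medical Plan — status part-time ✓; service 505 days ≥ 12 weeks (≈84 days) ✓; dept Logistics ✗ → not eligible.
Paid Parental Leave — service 505 days < 18 months (≈540 days) ✗ → not eligible.
Paid Sabbatical — service 505 days < 24 months (≈720 days) ✗ → not eligible.
Phone Allowance — status part-time ✓ (not excluded); service 505 days < 3 years (≈1095 days) ✗ → not eligible.
Parking Benefit — service 505 days ≥ 12 months (≈360 days) ✓; site Omaha ✗ (not Hamburg) → not eligible.
Home Office Allowance — status part-time ✗ (requires full-time, seasonal, or temporary) → not eligible.
Identity Protection Plan — status part-time ✓ (not excluded); service 505 days ≥ 6 months (≈180 days) ✓; 32 hrs/wk ≥ 32 ✓; grade L7 ≥ L5 ✓ → eligible.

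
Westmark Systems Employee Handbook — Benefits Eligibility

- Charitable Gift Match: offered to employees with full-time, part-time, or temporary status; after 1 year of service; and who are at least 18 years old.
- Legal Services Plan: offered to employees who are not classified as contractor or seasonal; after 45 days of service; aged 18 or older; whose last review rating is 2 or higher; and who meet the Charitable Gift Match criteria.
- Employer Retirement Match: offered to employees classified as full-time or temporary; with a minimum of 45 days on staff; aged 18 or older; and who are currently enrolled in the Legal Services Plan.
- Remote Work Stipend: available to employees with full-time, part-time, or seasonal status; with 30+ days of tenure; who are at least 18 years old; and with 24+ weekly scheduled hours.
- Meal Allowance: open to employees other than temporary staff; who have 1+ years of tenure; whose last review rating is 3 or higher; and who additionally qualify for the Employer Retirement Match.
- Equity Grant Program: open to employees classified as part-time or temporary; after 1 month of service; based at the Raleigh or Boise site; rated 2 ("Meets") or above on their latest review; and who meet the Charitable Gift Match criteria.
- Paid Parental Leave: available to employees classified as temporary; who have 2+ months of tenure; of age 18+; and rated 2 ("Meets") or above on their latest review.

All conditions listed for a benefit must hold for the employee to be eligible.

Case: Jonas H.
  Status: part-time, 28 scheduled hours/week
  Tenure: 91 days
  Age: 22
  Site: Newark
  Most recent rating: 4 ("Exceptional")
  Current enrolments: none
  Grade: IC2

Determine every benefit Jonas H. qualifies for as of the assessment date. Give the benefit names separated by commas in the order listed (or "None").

Remote Work Stipend

Charitable Gift Match — status part-time ✓; service 91 days < 1 year (≈365 days) ✗ → not eligible.
Legal Services Plan — status part-time ✓ (not excluded); service 91 days ≥ 45 days ✓; age 22 ≥ 18 ✓; rating 4 ≥ 2 ✓; not eligible for Charitable Gift Match ✗ → not eligible.
Employer Retirement Match — status part-time ✗ (requires full-time or temporary) → not eligible.
Remote Work Stipend — status part-time ✓; service 91 days ≥ 30 days ✓; age 22 ≥ 18 ✓; 28 hrs/wk ≥ 24 ✓ → eligible.
Meal Allowance — status part-time ✓ (not excluded); service 91 days < 1 year (≈365 days) ✗ → not eligible.
Equity Grant Program — status part-time ✓; service 91 days ≥ 1 month (≈30 days) ✓; site Newark ✗ (not Raleigh or Boise) → not eligible.
Paid Parental Leave — status part-time ✗ (requires temporary) → not eligible.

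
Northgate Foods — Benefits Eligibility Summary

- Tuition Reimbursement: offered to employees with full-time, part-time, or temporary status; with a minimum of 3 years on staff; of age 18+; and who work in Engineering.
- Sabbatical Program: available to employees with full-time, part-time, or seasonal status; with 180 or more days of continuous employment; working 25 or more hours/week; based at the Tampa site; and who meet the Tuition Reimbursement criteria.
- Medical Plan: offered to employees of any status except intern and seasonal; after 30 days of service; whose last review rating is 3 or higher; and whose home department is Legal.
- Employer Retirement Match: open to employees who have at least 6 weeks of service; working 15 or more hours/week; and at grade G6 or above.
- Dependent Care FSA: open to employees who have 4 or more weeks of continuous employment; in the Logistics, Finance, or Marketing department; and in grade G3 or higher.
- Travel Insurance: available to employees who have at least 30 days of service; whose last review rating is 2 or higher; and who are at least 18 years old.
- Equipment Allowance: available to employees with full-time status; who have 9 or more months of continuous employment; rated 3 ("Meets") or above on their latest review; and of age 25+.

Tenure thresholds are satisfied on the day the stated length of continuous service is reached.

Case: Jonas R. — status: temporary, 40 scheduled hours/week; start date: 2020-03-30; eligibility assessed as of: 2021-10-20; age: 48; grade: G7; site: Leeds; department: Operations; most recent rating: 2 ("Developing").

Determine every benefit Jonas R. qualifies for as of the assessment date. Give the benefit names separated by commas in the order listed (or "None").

Employer Retirement Match, Travel Insurance

Service from 2020-03-30 to 2021-10-20: 569 days.
Tuition Reimbursement — status temporary ✓; service 569 days < 3 years (≈1095 days) ✗ → not eligible.
Sabbatical Program — status temporary ✗ (requires full-time, part-time, or seasonal) → not eligible.
Medical Plan — status temporary ✓ (not excluded); service 569 days ≥ 30 days ✓; rating 2 < 3 ✗ → not eligible.
Employer Retirement Match — service 569 days ≥ 6 weeks (≈42 days) ✓; 40 hrs/wk ≥ 15 ✓; grade G7 ≥ G6 ✓ → eligible.
Dependent Care FSA — service 569 days ≥ 4 weeks (≈28 days) ✓; dept Operations ✗ → not eligible.
Travel Insurance — service 569 days ≥ 30 days ✓; rating 2 ≥ 2 ✓; age 48 ≥ 18 ✓ → eligible.
Equipment Allowance — status temporary ✗ (requires full-time) → not eligible.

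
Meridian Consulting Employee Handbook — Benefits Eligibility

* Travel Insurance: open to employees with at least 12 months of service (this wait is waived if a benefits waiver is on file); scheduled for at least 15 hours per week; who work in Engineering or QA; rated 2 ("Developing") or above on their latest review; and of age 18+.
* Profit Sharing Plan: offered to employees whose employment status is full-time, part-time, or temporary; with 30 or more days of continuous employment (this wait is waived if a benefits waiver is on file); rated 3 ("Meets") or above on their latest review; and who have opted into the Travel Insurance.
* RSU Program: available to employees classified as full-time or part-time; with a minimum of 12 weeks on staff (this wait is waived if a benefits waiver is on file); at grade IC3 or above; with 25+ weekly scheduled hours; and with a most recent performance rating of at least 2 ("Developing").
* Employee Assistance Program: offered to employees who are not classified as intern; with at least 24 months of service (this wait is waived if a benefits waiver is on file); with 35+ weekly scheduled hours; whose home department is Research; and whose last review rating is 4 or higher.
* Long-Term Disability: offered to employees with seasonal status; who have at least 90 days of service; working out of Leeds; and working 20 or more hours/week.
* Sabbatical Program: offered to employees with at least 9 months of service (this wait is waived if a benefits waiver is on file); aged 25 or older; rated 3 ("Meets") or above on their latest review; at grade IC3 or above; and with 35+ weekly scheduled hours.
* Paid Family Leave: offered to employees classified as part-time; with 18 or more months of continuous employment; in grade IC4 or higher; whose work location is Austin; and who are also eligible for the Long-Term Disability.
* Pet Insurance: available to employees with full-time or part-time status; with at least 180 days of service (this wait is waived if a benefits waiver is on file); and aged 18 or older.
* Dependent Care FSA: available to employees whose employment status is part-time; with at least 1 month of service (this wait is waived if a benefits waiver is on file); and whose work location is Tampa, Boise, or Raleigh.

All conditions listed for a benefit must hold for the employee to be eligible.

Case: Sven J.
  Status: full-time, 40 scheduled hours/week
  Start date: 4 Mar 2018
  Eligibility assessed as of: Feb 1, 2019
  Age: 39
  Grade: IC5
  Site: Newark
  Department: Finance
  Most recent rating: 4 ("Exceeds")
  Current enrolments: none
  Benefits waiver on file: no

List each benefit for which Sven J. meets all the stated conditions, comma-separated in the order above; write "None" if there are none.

Service from 4 Mar 2018 to Feb 1, 2019: 334 days.
Travel Insurance — no waiver, service 334 days < 12 months (≈360 days) ✗ → not eligible.
Profit Sharing Plan — status full-time ✓; no waiver, service 334 days ≥ 30 days ✓; rating 4 ≥ 3 ✓; not enrolled in Travel Insurance ✗ → not eligible.
RSU Program — status full-time ✓; no waiver, service 334 days ≥ 12 weeks (≈84 days) ✓; grade IC5 ≥ IC3 ✓; 40 hrs/wk ≥ 25 ✓; rating 4 ≥ 2 ✓ → eligible.
Employee Assistance Program — status full-time ✓ (not excluded); no waiver, service 334 days < 24 months (≈720 days) ✗ → not eligible.
Long-Term Disability — status full-time ✗ (requires seasonal) → not eligible.
Sabbatical Program — no waiver, service 334 days ≥ 9 months (≈270 days) ✓; age 39 ≥ 25 ✓; rating 4 ≥ 3 ✓; grade IC5 ≥ IC3 ✓; 40 hrs/wk ≥ 35 ✓ → eligible.
Paid Family Leave — status full-time ✗ (requires part-time) → not eligible.
Pet Insurance — status full-time ✓; no waiver, service 334 days ≥ 180 days ✓; age 39 ≥ 18 ✓ → eligible.
Dependent Care FSA — status full-time ✗ (requires part-time) → not eligible.

RSU Program, Sabbatical Program, Pet Insurance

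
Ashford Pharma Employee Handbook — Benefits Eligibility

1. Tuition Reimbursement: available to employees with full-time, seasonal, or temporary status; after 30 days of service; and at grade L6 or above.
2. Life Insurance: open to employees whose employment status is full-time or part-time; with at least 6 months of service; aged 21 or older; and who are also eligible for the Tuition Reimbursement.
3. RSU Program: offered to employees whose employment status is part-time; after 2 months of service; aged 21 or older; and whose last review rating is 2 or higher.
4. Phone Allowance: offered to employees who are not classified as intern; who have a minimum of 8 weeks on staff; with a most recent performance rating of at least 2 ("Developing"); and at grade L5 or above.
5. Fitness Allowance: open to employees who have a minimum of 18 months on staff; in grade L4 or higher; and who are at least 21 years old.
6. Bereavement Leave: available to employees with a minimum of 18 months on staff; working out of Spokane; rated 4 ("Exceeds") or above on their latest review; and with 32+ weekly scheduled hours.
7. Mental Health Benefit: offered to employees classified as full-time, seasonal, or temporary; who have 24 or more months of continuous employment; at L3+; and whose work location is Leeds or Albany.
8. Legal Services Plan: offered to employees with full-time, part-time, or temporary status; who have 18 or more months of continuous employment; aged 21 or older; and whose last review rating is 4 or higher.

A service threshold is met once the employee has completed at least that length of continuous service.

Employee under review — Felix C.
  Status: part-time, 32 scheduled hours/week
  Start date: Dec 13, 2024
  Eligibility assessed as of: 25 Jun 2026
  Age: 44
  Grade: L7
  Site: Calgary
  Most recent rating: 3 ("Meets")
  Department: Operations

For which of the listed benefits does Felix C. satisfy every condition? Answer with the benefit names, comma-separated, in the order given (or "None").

RSU Program, Phone Allowance, Fitness Allowance

Service from Dec 13, 2024 to 25 Jun 2026: 559 days.
Tuition Reimbursement — status part-time ✗ (requires full-time, seasonal, or temporary) → not eligible.
Life Insurance — status part-time ✓; service 559 days ≥ 6 months (≈180 days) ✓; age 44 ≥ 21 ✓; not eligible for Tuition Reimbursement ✗ → not eligible.
RSU Program — status part-time ✓; service 559 days ≥ 2 months (≈60 days) ✓; age 44 ≥ 21 ✓; rating 3 ≥ 2 ✓ → eligible.
Phone Allowance — status part-time ✓ (not excluded); service 559 days ≥ 8 weeks (≈56 days) ✓; rating 3 ≥ 2 ✓; grade L7 ≥ L5 ✓ → eligible.
Fitness Allowance — service 559 days ≥ 18 months (≈540 days) ✓; grade L7 ≥ L4 ✓; age 44 ≥ 21 ✓ → eligible.
Bereavement Leave — service 559 days ≥ 18 months (≈540 days) ✓; site Calgary ✗ (not Spokane) → not eligible.
Mental Health Benefit — status part-time ✗ (requires full-time, seasonal, or temporary) → not eligible.
Legal Services Plan — status part-time ✓; service 559 days ≥ 18 months (≈540 days) ✓; age 44 ≥ 21 ✓; rating 3 < 4 ✗ → not eligible.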